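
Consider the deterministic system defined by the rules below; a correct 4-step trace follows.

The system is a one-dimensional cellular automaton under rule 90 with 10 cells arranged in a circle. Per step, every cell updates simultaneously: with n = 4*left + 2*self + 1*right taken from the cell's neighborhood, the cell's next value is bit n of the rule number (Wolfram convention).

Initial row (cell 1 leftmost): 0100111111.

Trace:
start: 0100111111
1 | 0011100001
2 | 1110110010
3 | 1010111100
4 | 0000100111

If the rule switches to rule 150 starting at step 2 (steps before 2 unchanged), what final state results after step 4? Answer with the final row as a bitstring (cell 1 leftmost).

(re-executing steps 2..4 under rule 150; state before step 2: 0011100001)
2 | 1101010011
3 | 1001011101
4 | 0111001000

0111001000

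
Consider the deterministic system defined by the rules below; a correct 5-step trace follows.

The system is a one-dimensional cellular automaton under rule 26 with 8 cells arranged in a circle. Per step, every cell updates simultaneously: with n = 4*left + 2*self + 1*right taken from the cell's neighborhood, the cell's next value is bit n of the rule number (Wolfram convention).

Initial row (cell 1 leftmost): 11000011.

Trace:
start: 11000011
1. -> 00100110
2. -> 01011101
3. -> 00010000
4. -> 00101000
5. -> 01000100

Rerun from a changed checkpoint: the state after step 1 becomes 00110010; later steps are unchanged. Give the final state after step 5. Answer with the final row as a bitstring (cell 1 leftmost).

state after step 1 := 00110010
2. -> 01101101
3. -> 01001000
4. -> 10110100
5. -> 00100011

00100011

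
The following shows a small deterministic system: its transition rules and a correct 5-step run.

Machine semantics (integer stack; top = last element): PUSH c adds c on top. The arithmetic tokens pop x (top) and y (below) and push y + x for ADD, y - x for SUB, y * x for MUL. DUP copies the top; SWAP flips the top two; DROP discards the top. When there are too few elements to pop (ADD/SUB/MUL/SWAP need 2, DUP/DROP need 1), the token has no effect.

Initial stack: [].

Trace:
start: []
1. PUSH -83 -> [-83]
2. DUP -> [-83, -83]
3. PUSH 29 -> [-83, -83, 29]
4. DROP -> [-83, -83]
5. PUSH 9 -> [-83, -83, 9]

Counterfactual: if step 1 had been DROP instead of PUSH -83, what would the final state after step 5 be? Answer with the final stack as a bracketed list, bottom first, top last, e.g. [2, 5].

[9]

(re-executing from step 1 with the substitution; state before step 1: [])
1. DROP -> []
2. DUP -> []
3. PUSH 29 -> [29]
4. DROP -> []
5. PUSH 9 -> [9]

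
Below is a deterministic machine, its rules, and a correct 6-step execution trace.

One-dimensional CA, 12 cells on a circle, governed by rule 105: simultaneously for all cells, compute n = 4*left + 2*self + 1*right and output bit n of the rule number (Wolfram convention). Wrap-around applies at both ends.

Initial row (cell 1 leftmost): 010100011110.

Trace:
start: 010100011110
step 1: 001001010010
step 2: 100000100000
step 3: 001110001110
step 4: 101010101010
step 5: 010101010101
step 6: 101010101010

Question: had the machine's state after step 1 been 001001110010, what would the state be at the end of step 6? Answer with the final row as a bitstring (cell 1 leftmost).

state after step 1 := 001001110010
step 2: 100001010000
step 3: 001100100110
step 4: 101100000110
step 5: 011101110111
step 6: 110111011101

110111011101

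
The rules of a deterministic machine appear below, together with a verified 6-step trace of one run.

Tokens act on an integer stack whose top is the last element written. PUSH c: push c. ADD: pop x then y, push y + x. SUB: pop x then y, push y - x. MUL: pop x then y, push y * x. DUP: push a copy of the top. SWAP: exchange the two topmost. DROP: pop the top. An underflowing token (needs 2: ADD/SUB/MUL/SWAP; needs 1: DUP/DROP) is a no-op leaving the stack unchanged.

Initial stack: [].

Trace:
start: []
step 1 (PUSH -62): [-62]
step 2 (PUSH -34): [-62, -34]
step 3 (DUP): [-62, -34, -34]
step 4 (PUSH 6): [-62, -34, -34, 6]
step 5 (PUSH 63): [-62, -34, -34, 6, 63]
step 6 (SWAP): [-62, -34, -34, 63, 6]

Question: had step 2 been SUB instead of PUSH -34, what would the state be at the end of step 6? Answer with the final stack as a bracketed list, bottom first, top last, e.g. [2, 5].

(re-executing from step 2 with the substitution; state before step 2: [-62])
step 2 (SUB): [-62]
step 3 (DUP): [-62, -62]
step 4 (PUSH 6): [-62, -62, 6]
step 5 (PUSH 63): [-62, -62, 6, 63]
step 6 (SWAP): [-62, -62, 63, 6]

[-62, -62, 63, 6]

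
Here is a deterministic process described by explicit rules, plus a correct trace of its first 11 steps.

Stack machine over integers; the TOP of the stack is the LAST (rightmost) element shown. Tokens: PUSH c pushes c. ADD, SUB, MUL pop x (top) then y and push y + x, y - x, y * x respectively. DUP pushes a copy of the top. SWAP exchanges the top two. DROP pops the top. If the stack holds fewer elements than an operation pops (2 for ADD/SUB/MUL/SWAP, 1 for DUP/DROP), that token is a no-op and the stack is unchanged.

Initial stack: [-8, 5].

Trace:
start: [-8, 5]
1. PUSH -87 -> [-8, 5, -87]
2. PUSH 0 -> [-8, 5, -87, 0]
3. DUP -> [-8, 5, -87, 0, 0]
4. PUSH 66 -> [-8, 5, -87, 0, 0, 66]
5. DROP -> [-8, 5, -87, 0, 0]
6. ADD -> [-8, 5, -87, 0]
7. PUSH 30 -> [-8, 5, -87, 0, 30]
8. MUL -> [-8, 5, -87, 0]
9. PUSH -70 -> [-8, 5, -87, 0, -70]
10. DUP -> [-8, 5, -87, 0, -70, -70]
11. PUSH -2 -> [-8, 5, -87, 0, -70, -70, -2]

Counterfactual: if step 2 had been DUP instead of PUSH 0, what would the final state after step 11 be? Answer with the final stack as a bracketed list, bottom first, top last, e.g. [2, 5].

(re-executing from step 2 with the substitution; state before step 2: [-8, 5, -87])
2. DUP -> [-8, 5, -87, -87]
3. DUP -> [-8, 5, -87, -87, -87]
4. PUSH 66 -> [-8, 5, -87, -87, -87, 66]
5. DROP -> [-8, 5, -87, -87, -87]
6. ADD -> [-8, 5, -87, -174]
7. PUSH 30 -> [-8, 5, -87, -174, 30]
8. MUL -> [-8, 5, -87, -5220]
9. PUSH -70 -> [-8, 5, -87, -5220, -70]
10. DUP -> [-8, 5, -87, -5220, -70, -70]
11. PUSH -2 -> [-8, 5, -87, -5220, -70, -70, -2]

[-8, 5, -87, -5220, -70, -70, -2]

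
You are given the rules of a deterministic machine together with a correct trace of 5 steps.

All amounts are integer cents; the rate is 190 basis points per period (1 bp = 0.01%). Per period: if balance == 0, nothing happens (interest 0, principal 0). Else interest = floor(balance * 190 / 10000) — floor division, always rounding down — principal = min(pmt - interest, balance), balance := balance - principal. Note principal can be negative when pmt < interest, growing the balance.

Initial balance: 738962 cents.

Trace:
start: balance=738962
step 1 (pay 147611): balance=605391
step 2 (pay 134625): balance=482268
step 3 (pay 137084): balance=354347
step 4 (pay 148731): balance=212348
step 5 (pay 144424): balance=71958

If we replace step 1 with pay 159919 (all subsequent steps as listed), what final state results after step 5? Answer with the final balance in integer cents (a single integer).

(re-executing from step 1 with the substitution; state before step 1: balance=738962)
step 1 (pay 159919): balance=593083
step 2 (pay 134625): balance=469726
step 3 (pay 137084): balance=341566
step 4 (pay 148731): balance=199324
step 5 (pay 144424): balance=58687

58687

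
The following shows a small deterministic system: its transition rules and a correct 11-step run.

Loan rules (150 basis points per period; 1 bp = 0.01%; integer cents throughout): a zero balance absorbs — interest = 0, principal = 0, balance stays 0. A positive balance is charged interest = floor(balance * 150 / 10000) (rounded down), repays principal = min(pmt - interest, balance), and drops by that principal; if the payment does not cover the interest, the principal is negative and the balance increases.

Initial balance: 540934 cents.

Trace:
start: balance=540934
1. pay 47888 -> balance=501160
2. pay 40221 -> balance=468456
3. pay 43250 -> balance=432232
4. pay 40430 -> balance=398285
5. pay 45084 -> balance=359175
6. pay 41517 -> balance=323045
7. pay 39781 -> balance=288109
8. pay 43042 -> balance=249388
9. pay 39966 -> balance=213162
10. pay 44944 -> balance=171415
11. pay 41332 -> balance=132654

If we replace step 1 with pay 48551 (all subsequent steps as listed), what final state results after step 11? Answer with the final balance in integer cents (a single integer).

(re-executing from step 1 with the substitution; state before step 1: balance=540934)
1. pay 48551 -> balance=500497
2. pay 40221 -> balance=467783
3. pay 43250 -> balance=431549
4. pay 40430 -> balance=397592
5. pay 45084 -> balance=358471
6. pay 41517 -> balance=322331
7. pay 39781 -> balance=287384
8. pay 43042 -> balance=248652
9. pay 39966 -> balance=212415
10. pay 44944 -> balance=170657
11. pay 41332 -> balance=131884

131884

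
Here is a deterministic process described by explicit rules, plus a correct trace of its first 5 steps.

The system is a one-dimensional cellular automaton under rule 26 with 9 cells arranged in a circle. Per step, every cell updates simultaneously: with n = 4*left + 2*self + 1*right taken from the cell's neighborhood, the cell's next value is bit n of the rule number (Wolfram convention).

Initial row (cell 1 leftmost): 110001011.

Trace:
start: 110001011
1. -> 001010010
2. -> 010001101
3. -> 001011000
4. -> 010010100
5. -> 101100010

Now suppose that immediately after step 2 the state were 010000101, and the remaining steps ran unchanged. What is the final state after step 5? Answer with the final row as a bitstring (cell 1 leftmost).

state after step 2 := 010000101
3. -> 001001000
4. -> 010110100
5. -> 100100010

100100010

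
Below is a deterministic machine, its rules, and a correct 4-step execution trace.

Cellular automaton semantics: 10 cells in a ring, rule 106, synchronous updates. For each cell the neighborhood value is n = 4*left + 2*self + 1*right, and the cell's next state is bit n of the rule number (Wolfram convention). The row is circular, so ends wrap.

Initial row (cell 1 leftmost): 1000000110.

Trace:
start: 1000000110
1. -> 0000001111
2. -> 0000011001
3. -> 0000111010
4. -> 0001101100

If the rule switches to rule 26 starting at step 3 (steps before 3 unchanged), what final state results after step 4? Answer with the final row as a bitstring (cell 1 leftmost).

(re-executing steps 3..4 under rule 26; state before step 3: 0000011001)
3. -> 1000110110
4. -> 0101100100

0101100100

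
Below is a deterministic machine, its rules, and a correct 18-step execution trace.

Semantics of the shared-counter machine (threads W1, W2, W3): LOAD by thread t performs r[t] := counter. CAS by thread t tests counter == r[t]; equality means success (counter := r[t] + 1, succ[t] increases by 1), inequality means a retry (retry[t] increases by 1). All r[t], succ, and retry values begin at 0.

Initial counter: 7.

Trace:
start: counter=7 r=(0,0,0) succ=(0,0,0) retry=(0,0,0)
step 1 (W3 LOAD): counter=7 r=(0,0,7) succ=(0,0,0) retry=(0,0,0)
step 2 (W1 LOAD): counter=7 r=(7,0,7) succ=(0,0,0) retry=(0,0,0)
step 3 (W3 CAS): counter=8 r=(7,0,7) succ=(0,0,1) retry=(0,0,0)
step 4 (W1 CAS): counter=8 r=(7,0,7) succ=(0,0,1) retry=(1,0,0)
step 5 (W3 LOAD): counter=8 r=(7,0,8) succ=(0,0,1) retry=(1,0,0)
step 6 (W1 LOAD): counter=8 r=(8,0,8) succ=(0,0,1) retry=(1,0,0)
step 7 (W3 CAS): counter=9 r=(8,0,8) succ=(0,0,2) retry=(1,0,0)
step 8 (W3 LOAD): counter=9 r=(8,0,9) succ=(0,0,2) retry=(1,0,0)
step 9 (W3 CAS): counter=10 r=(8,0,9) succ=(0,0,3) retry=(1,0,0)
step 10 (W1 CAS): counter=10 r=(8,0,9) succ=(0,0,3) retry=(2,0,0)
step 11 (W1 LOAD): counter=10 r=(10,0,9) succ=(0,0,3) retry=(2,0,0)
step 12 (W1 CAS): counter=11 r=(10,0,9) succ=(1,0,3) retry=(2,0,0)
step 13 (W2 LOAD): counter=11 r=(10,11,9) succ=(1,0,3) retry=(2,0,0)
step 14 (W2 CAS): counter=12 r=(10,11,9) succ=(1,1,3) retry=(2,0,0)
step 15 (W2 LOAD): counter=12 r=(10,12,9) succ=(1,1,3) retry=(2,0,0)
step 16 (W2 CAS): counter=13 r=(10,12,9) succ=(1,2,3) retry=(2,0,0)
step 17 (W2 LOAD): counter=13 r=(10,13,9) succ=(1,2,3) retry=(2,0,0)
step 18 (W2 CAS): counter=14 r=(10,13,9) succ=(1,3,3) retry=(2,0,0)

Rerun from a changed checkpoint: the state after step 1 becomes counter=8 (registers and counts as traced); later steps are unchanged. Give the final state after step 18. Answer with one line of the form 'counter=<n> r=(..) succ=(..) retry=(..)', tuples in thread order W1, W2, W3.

state after step 1 := counter=8 r=(0,0,7) succ=(0,0,0) retry=(0,0,0)
step 2 (W1 LOAD): counter=8 r=(8,0,7) succ=(0,0,0) retry=(0,0,0)
step 3 (W3 CAS): counter=8 r=(8,0,7) succ=(0,0,0) retry=(0,0,1)
step 4 (W1 CAS): counter=9 r=(8,0,7) succ=(1,0,0) retry=(0,0,1)
step 5 (W3 LOAD): counter=9 r=(8,0,9) succ=(1,0,0) retry=(0,0,1)
step 6 (W1 LOAD): counter=9 r=(9,0,9) succ=(1,0,0) retry=(0,0,1)
step 7 (W3 CAS): counter=10 r=(9,0,9) succ=(1,0,1) retry=(0,0,1)
step 8 (W3 LOAD): counter=10 r=(9,0,10) succ=(1,0,1) retry=(0,0,1)
step 9 (W3 CAS): counter=11 r=(9,0,10) succ=(1,0,2) retry=(0,0,1)
step 10 (W1 CAS): counter=11 r=(9,0,10) succ=(1,0,2) retry=(1,0,1)
step 11 (W1 LOAD): counter=11 r=(11,0,10) succ=(1,0,2) retry=(1,0,1)
step 12 (W1 CAS): counter=12 r=(11,0,10) succ=(2,0,2) retry=(1,0,1)
step 13 (W2 LOAD): counter=12 r=(11,12,10) succ=(2,0,2) retry=(1,0,1)
step 14 (W2 CAS): counter=13 r=(11,12,10) succ=(2,1,2) retry=(1,0,1)
step 15 (W2 LOAD): counter=13 r=(11,13,10) succ=(2,1,2) retry=(1,0,1)
step 16 (W2 CAS): counter=14 r=(11,13,10) succ=(2,2,2) retry=(1,0,1)
step 17 (W2 LOAD): counter=14 r=(11,14,10) succ=(2,2,2) retry=(1,0,1)
step 18 (W2 CAS): counter=15 r=(11,14,10) succ=(2,3,2) retry=(1,0,1)

counter=15 r=(11,14,10) succ=(2,3,2) retry=(1,0,1)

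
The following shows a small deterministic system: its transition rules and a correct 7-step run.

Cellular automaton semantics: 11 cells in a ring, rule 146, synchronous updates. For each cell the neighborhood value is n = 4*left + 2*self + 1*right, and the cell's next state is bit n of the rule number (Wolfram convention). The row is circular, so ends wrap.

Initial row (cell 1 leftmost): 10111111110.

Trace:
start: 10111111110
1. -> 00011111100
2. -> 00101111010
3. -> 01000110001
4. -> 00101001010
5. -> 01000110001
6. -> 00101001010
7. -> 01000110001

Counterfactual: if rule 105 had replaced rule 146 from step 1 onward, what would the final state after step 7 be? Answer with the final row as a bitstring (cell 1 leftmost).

01000110001

(re-executing steps 1..7 under rule 105; state before step 1: 10111111110)
1. -> 01100000011
2. -> 11101111011
3. -> 00111001110
4. -> 10101001010
5. -> 01010000101
6. -> 10100110010
7. -> 01000110001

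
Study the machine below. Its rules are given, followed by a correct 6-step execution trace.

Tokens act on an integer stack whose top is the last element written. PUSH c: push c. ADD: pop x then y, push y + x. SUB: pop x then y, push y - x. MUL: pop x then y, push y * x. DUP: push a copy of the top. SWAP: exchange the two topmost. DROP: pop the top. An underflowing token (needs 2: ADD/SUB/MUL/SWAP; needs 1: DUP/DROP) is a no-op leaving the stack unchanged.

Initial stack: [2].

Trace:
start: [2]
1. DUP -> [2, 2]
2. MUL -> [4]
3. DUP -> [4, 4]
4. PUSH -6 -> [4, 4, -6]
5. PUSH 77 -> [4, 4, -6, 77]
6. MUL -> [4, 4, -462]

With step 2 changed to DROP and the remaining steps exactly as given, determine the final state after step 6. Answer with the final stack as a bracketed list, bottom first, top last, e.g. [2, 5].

(re-executing from step 2 with the substitution; state before step 2: [2, 2])
2. DROP -> [2]
3. DUP -> [2, 2]
4. PUSH -6 -> [2, 2, -6]
5. PUSH 77 -> [2, 2, -6, 77]
6. MUL -> [2, 2, -462]

[2, 2, -462]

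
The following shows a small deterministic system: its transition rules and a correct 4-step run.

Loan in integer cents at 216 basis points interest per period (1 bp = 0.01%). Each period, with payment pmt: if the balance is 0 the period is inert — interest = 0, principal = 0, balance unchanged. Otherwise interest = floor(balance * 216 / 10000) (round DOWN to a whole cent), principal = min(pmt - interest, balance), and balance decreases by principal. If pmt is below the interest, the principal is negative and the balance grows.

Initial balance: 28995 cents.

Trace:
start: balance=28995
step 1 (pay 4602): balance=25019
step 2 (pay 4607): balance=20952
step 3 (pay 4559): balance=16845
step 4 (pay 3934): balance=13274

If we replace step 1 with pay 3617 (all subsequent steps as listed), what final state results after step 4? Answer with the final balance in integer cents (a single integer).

(re-executing from step 1 with the substitution; state before step 1: balance=28995)
step 1 (pay 3617): balance=26004
step 2 (pay 4607): balance=21958
step 3 (pay 4559): balance=17873
step 4 (pay 3934): balance=14325

14325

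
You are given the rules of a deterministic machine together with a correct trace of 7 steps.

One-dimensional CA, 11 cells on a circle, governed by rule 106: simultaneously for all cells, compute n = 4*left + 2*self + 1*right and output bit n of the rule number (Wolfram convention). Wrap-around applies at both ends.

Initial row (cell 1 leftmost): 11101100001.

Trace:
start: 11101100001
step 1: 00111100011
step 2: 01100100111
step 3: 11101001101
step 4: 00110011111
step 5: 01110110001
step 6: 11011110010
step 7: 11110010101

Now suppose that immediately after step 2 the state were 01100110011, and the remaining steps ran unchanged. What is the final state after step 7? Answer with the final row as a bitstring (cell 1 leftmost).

state after step 2 := 01100110011
step 3: 11101110111
step 4: 00111011100
step 5: 01101110100
step 6: 11111011000
step 7: 10001111001

10001111001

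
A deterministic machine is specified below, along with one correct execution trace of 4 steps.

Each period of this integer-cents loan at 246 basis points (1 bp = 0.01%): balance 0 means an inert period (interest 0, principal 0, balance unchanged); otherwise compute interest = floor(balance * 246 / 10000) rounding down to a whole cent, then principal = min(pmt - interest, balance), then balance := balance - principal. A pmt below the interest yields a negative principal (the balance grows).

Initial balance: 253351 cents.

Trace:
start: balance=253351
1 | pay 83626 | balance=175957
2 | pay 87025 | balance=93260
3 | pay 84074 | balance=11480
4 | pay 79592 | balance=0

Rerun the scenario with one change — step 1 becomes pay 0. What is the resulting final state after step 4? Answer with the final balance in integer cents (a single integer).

(re-executing from step 1 with the substitution; state before step 1: balance=253351)
1 | pay 0 | balance=259583
2 | pay 87025 | balance=178943
3 | pay 84074 | balance=99270
4 | pay 79592 | balance=22120

22120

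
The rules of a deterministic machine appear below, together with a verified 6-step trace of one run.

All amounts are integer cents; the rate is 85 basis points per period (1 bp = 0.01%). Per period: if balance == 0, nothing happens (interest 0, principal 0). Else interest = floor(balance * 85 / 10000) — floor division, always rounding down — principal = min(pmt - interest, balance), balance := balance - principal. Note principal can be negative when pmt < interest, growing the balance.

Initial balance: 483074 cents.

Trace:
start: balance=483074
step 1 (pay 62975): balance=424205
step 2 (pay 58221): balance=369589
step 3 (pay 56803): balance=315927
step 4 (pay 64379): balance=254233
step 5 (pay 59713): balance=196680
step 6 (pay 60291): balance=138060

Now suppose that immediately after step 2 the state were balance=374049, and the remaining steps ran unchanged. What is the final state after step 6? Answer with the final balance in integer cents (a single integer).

142674

state after step 2 := balance=374049
step 3 (pay 56803): balance=320425
step 4 (pay 64379): balance=258769
step 5 (pay 59713): balance=201255
step 6 (pay 60291): balance=142674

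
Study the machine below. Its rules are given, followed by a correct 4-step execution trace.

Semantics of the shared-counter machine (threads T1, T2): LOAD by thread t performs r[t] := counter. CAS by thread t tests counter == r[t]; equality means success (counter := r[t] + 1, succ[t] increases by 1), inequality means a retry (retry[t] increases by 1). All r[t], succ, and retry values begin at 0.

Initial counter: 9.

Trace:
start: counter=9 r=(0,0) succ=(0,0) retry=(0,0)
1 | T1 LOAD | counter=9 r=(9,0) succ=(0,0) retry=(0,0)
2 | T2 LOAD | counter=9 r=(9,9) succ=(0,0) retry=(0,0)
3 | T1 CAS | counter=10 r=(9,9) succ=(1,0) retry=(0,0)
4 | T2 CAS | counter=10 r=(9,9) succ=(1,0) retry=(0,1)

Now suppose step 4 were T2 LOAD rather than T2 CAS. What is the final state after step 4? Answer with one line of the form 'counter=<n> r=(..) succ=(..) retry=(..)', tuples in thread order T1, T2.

(re-executing from step 4 with the substitution; state before step 4: counter=10 r=(9,9) succ=(1,0) retry=(0,0))
4 | T2 LOAD | counter=10 r=(9,10) succ=(1,0) retry=(0,0)

counter=10 r=(9,10) succ=(1,0) retry=(0,0)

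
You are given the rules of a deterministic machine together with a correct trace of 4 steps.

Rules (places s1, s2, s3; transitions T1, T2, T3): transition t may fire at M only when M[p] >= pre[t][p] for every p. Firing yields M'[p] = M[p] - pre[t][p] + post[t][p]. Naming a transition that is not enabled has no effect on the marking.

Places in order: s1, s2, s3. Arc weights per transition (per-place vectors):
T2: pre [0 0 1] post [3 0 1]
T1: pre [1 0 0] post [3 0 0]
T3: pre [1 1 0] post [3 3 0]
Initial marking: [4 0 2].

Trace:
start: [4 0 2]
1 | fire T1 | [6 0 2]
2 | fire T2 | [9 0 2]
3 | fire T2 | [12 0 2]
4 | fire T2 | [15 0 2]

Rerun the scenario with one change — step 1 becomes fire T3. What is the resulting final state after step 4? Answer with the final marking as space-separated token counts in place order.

13 0 2

(re-executing from step 1 with the substitution; state before step 1: [4 0 2])
1 | fire T3 | [4 0 2]
2 | fire T2 | [7 0 2]
3 | fire T2 | [10 0 2]
4 | fire T2 | [13 0 2]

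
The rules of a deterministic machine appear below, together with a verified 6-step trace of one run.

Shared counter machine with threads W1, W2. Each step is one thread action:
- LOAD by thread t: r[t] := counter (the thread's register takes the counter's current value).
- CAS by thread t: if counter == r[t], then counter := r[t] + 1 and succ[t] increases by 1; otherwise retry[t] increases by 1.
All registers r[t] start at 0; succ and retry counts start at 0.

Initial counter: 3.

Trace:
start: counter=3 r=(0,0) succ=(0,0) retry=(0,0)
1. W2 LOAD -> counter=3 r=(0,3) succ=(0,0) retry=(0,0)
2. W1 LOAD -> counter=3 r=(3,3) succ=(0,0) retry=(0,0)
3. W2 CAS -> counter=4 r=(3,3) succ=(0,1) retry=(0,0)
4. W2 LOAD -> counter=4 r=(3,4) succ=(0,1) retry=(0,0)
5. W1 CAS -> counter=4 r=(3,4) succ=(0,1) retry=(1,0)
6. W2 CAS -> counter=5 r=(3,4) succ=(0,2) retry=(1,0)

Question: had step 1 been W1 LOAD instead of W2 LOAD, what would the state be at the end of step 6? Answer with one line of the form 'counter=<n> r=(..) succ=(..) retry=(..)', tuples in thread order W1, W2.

(re-executing from step 1 with the substitution; state before step 1: counter=3 r=(0,0) succ=(0,0) retry=(0,0))
1. W1 LOAD -> counter=3 r=(3,0) succ=(0,0) retry=(0,0)
2. W1 LOAD -> counter=3 r=(3,0) succ=(0,0) retry=(0,0)
3. W2 CAS -> counter=3 r=(3,0) succ=(0,0) retry=(0,1)
4. W2 LOAD -> counter=3 r=(3,3) succ=(0,0) retry=(0,1)
5. W1 CAS -> counter=4 r=(3,3) succ=(1,0) retry=(0,1)
6. W2 CAS -> counter=4 r=(3,3) succ=(1,0) retry=(0,2)

counter=4 r=(3,3) succ=(1,0) retry=(0,2)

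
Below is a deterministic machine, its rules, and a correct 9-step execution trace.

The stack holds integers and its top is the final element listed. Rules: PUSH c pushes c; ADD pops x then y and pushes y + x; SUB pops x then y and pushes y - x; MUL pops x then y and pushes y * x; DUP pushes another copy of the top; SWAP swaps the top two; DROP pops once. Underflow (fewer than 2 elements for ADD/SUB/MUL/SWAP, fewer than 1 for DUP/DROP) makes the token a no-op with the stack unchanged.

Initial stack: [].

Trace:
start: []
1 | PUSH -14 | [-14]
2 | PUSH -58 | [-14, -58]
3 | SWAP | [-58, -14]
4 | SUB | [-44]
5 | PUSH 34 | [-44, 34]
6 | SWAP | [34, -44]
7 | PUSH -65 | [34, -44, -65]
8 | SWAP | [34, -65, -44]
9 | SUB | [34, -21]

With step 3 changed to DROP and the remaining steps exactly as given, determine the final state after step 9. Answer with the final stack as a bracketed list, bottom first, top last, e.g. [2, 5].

[34, -51]

(re-executing from step 3 with the substitution; state before step 3: [-14, -58])
3 | DROP | [-14]
4 | SUB | [-14]
5 | PUSH 34 | [-14, 34]
6 | SWAP | [34, -14]
7 | PUSH -65 | [34, -14, -65]
8 | SWAP | [34, -65, -14]
9 | SUB | [34, -51]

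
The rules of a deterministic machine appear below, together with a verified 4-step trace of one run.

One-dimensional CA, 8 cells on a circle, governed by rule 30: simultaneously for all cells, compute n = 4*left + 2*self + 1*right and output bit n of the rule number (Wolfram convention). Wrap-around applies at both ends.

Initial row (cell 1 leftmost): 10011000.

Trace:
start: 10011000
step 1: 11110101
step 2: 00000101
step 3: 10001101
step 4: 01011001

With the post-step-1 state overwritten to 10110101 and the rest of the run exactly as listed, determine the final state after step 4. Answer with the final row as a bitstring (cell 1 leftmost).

state after step 1 := 10110101
step 2: 00100101
step 3: 11111101
step 4: 00000001

00000001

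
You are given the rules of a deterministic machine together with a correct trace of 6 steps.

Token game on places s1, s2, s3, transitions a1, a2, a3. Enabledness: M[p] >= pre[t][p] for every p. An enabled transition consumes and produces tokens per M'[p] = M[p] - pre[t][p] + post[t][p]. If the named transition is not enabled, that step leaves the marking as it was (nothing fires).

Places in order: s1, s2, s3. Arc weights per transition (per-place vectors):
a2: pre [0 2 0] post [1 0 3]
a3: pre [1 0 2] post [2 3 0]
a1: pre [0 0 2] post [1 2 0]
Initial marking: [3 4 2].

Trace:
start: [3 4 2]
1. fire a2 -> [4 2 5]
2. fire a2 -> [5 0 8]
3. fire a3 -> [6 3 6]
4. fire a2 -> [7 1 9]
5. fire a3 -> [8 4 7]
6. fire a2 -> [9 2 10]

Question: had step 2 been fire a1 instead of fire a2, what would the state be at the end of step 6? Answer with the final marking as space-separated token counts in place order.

(re-executing from step 2 with the substitution; state before step 2: [4 2 5])
2. fire a1 -> [5 4 3]
3. fire a3 -> [6 7 1]
4. fire a2 -> [7 5 4]
5. fire a3 -> [8 8 2]
6. fire a2 -> [9 6 5]

9 6 5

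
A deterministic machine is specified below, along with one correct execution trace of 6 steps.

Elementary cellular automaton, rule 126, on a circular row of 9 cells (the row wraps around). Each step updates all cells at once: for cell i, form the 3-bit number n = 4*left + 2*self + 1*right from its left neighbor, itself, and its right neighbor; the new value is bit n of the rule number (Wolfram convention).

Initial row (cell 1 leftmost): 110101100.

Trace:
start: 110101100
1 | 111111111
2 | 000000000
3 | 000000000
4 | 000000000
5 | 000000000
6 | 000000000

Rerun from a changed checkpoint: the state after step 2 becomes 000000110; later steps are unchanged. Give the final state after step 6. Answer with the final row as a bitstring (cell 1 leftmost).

011100000

state after step 2 := 000000110
3 | 000001111
4 | 100011001
5 | 110111111
6 | 011100000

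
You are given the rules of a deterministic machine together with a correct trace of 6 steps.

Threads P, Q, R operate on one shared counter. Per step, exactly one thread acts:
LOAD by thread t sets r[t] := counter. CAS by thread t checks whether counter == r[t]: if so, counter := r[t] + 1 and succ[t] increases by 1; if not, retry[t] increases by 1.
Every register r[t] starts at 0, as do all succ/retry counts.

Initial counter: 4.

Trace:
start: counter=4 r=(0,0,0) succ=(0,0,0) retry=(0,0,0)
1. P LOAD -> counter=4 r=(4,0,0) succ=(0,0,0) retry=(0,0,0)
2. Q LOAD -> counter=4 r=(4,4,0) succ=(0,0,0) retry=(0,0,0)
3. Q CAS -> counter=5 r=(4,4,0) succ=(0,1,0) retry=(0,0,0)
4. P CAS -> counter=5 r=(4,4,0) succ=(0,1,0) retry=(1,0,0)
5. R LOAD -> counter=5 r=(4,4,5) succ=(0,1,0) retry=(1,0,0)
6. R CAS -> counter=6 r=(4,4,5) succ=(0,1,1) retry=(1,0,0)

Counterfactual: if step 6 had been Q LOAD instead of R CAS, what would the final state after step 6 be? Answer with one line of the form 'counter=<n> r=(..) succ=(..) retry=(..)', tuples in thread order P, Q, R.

counter=5 r=(4,5,5) succ=(0,1,0) retry=(1,0,0)

(re-executing from step 6 with the substitution; state before step 6: counter=5 r=(4,4,5) succ=(0,1,0) retry=(1,0,0))
6. Q LOAD -> counter=5 r=(4,5,5) succ=(0,1,0) retry=(1,0,0)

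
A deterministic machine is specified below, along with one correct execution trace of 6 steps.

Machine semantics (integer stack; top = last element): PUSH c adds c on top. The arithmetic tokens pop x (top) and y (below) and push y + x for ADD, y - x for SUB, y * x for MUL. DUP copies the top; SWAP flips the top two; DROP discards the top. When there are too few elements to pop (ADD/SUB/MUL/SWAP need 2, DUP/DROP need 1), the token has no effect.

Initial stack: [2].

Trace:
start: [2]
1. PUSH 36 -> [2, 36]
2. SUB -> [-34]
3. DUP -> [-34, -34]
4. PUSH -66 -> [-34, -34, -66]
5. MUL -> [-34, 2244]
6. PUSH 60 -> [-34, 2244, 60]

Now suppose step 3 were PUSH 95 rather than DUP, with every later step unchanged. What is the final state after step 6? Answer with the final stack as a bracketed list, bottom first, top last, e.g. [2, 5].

(re-executing from step 3 with the substitution; state before step 3: [-34])
3. PUSH 95 -> [-34, 95]
4. PUSH -66 -> [-34, 95, -66]
5. MUL -> [-34, -6270]
6. PUSH 60 -> [-34, -6270, 60]

[-34, -6270, 60]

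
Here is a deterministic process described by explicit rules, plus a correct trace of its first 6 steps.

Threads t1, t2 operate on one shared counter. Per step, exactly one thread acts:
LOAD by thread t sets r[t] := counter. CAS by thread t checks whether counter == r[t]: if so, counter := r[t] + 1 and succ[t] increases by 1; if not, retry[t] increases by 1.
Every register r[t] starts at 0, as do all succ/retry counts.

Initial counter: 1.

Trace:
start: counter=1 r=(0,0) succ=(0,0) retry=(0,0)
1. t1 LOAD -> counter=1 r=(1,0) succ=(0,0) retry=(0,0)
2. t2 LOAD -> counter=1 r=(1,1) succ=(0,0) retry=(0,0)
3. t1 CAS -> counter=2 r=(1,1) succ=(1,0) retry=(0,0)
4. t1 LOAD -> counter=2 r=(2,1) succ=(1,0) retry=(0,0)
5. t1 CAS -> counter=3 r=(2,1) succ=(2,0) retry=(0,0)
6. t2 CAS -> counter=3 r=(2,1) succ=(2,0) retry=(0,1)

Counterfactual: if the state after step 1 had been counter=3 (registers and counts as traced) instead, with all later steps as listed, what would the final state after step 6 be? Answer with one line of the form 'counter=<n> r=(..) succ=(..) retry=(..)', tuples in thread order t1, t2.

counter=4 r=(3,3) succ=(1,0) retry=(1,1)

state after step 1 := counter=3 r=(1,0) succ=(0,0) retry=(0,0)
2. t2 LOAD -> counter=3 r=(1,3) succ=(0,0) retry=(0,0)
3. t1 CAS -> counter=3 r=(1,3) succ=(0,0) retry=(1,0)
4. t1 LOAD -> counter=3 r=(3,3) succ=(0,0) retry=(1,0)
5. t1 CAS -> counter=4 r=(3,3) succ=(1,0) retry=(1,0)
6. t2 CAS -> counter=4 r=(3,3) succ=(1,0) retry=(1,1)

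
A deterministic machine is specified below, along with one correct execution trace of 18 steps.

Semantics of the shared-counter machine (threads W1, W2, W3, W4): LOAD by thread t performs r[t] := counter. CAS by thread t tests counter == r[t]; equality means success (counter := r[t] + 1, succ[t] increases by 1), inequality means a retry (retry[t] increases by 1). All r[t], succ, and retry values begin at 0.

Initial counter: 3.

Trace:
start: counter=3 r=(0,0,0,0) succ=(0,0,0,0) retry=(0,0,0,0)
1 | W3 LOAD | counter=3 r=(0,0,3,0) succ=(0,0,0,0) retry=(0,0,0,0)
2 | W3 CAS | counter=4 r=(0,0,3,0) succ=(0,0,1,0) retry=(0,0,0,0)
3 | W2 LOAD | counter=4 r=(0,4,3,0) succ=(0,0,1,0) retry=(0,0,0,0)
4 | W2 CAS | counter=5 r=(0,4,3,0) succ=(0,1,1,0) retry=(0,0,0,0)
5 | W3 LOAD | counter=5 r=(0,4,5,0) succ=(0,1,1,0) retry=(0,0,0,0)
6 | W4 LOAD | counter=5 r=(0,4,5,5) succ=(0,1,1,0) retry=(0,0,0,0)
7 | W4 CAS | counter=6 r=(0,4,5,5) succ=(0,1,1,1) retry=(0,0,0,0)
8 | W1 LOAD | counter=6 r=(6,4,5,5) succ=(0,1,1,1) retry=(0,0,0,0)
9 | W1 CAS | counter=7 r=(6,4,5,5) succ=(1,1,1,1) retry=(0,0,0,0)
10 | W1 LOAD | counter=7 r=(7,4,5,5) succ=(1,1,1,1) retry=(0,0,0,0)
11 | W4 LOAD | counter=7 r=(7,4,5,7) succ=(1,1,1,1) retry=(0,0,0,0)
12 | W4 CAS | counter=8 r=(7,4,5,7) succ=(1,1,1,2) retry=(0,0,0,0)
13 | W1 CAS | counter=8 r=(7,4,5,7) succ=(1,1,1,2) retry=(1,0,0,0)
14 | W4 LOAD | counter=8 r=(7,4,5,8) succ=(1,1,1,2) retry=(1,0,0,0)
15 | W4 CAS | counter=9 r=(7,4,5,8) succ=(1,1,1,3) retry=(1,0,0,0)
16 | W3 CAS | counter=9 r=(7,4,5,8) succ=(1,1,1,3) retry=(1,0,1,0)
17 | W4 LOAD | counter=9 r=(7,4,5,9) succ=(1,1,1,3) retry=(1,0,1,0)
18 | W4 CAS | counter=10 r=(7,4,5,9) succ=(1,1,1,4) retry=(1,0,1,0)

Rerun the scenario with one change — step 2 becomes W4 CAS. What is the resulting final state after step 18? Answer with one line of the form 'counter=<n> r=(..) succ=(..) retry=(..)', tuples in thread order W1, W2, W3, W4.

counter=9 r=(6,3,4,8) succ=(1,1,0,4) retry=(1,0,1,1)

(re-executing from step 2 with the substitution; state before step 2: counter=3 r=(0,0,3,0) succ=(0,0,0,0) retry=(0,0,0,0))
2 | W4 CAS | counter=3 r=(0,0,3,0) succ=(0,0,0,0) retry=(0,0,0,1)
3 | W2 LOAD | counter=3 r=(0,3,3,0) succ=(0,0,0,0) retry=(0,0,0,1)
4 | W2 CAS | counter=4 r=(0,3,3,0) succ=(0,1,0,0) retry=(0,0,0,1)
5 | W3 LOAD | counter=4 r=(0,3,4,0) succ=(0,1,0,0) retry=(0,0,0,1)
6 | W4 LOAD | counter=4 r=(0,3,4,4) succ=(0,1,0,0) retry=(0,0,0,1)
7 | W4 CAS | counter=5 r=(0,3,4,4) succ=(0,1,0,1) retry=(0,0,0,1)
8 | W1 LOAD | counter=5 r=(5,3,4,4) succ=(0,1,0,1) retry=(0,0,0,1)
9 | W1 CAS | counter=6 r=(5,3,4,4) succ=(1,1,0,1) retry=(0,0,0,1)
10 | W1 LOAD | counter=6 r=(6,3,4,4) succ=(1,1,0,1) retry=(0,0,0,1)
11 | W4 LOAD | counter=6 r=(6,3,4,6) succ=(1,1,0,1) retry=(0,0,0,1)
12 | W4 CAS | counter=7 r=(6,3,4,6) succ=(1,1,0,2) retry=(0,0,0,1)
13 | W1 CAS | counter=7 r=(6,3,4,6) succ=(1,1,0,2) retry=(1,0,0,1)
14 | W4 LOAD | counter=7 r=(6,3,4,7) succ=(1,1,0,2) retry=(1,0,0,1)
15 | W4 CAS | counter=8 r=(6,3,4,7) succ=(1,1,0,3) retry=(1,0,0,1)
16 | W3 CAS | counter=8 r=(6,3,4,7) succ=(1,1,0,3) retry=(1,0,1,1)
17 | W4 LOAD | counter=8 r=(6,3,4,8) succ=(1,1,0,3) retry=(1,0,1,1)
18 | W4 CAS | counter=9 r=(6,3,4,8) succ=(1,1,0,4) retry=(1,0,1,1)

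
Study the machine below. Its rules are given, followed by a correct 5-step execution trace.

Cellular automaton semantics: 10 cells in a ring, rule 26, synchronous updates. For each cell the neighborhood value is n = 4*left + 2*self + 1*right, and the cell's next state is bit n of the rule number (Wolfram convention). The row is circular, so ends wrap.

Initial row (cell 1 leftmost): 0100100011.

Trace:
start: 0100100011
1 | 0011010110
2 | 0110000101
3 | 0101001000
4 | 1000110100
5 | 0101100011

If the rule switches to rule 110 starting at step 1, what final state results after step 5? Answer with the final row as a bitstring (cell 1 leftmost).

0111101111

(re-executing steps 1..5 under rule 110; state before step 1: 0100100011)
1 | 1101100111
2 | 0111101100
3 | 1100111100
4 | 1101100101
5 | 0111101111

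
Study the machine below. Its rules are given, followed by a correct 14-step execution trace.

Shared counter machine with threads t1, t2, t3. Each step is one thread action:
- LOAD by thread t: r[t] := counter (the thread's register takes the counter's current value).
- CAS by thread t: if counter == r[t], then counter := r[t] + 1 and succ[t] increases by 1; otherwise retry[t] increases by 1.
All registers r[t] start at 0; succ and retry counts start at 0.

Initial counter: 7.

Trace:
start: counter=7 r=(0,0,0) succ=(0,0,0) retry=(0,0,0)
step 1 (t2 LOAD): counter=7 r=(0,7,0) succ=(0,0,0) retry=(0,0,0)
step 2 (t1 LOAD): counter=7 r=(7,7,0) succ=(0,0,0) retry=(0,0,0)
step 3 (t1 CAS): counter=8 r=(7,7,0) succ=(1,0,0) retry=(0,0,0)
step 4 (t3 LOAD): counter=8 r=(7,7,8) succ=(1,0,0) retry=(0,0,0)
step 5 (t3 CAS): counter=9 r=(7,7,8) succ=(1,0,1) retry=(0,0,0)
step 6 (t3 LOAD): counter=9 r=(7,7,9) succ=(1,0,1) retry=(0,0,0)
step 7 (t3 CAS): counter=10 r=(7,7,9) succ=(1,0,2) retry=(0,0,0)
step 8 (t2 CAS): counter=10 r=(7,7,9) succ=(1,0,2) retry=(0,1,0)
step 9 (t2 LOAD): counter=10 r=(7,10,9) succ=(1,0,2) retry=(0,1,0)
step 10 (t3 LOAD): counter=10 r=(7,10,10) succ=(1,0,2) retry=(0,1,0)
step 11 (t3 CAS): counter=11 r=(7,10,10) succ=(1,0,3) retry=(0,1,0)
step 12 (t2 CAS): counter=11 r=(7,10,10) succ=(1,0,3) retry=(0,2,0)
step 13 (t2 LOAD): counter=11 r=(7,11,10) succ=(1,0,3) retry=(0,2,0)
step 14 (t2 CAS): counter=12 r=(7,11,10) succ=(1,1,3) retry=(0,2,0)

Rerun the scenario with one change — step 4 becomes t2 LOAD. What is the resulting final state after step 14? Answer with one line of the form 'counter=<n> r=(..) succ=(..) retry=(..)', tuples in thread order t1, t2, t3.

counter=11 r=(7,10,9) succ=(1,1,2) retry=(0,2,1)

(re-executing from step 4 with the substitution; state before step 4: counter=8 r=(7,7,0) succ=(1,0,0) retry=(0,0,0))
step 4 (t2 LOAD): counter=8 r=(7,8,0) succ=(1,0,0) retry=(0,0,0)
step 5 (t3 CAS): counter=8 r=(7,8,0) succ=(1,0,0) retry=(0,0,1)
step 6 (t3 LOAD): counter=8 r=(7,8,8) succ=(1,0,0) retry=(0,0,1)
step 7 (t3 CAS): counter=9 r=(7,8,8) succ=(1,0,1) retry=(0,0,1)
step 8 (t2 CAS): counter=9 r=(7,8,8) succ=(1,0,1) retry=(0,1,1)
step 9 (t2 LOAD): counter=9 r=(7,9,8) succ=(1,0,1) retry=(0,1,1)
step 10 (t3 LOAD): counter=9 r=(7,9,9) succ=(1,0,1) retry=(0,1,1)
step 11 (t3 CAS): counter=10 r=(7,9,9) succ=(1,0,2) retry=(0,1,1)
step 12 (t2 CAS): counter=10 r=(7,9,9) succ=(1,0,2) retry=(0,2,1)
step 13 (t2 LOAD): counter=10 r=(7,10,9) succ=(1,0,2) retry=(0,2,1)
step 14 (t2 CAS): counter=11 r=(7,10,9) succ=(1,1,2) retry=(0,2,1)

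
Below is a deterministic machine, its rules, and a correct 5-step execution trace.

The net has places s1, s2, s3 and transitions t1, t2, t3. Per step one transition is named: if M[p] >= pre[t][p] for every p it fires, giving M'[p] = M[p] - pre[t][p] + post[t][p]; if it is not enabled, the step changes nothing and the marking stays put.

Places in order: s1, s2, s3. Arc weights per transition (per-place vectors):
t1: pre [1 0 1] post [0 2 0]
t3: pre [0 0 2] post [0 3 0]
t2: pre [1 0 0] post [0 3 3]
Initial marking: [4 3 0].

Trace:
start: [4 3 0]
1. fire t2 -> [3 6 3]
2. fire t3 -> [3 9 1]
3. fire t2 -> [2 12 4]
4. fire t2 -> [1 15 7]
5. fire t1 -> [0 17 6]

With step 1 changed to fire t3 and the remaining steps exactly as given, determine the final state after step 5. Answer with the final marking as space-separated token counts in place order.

1 11 5

(re-executing from step 1 with the substitution; state before step 1: [4 3 0])
1. fire t3 -> [4 3 0]
2. fire t3 -> [4 3 0]
3. fire t2 -> [3 6 3]
4. fire t2 -> [2 9 6]
5. fire t1 -> [1 11 5]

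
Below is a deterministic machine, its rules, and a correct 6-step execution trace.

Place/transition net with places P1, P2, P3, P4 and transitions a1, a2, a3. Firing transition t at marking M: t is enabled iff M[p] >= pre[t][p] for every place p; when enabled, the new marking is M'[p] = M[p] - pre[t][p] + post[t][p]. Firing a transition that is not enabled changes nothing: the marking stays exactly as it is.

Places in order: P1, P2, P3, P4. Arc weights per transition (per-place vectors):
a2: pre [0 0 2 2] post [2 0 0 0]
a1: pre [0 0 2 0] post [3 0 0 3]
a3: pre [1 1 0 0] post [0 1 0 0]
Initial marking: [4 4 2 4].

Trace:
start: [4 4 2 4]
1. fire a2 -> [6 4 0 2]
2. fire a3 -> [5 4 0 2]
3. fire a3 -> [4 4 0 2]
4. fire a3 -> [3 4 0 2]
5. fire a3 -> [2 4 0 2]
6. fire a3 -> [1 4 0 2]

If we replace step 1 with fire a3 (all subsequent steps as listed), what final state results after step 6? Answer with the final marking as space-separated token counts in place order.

(re-executing from step 1 with the substitution; state before step 1: [4 4 2 4])
1. fire a3 -> [3 4 2 4]
2. fire a3 -> [2 4 2 4]
3. fire a3 -> [1 4 2 4]
4. fire a3 -> [0 4 2 4]
5. fire a3 -> [0 4 2 4]
6. fire a3 -> [0 4 2 4]

0 4 2 4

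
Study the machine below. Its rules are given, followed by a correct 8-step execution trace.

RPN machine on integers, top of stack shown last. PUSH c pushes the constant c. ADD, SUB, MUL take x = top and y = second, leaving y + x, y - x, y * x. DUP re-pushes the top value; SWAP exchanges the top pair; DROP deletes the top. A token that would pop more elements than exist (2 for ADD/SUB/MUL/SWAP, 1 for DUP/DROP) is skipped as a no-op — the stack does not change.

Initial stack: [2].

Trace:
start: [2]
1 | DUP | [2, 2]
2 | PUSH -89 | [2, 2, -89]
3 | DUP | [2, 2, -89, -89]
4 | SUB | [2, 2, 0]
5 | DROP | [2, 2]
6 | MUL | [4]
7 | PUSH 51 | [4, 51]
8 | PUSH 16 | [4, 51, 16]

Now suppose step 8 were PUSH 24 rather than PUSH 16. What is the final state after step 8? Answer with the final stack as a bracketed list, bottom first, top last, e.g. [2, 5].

[4, 51, 24]

(re-executing from step 8 with the substitution; state before step 8: [4, 51])
8 | PUSH 24 | [4, 51, 24]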